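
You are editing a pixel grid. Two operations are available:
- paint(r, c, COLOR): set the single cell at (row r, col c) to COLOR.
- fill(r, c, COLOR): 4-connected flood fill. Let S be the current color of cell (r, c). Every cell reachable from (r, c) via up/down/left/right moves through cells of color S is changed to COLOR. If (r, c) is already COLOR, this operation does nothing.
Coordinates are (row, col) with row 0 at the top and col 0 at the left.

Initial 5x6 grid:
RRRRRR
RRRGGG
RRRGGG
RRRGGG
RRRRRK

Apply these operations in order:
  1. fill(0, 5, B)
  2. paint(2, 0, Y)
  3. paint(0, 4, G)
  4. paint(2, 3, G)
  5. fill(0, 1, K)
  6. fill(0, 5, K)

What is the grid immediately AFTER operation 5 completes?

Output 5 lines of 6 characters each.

Answer: KKKKGB
KKKGGG
YKKGGG
KKKGGG
KKKKKK

Derivation:
After op 1 fill(0,5,B) [20 cells changed]:
BBBBBB
BBBGGG
BBBGGG
BBBGGG
BBBBBK
After op 2 paint(2,0,Y):
BBBBBB
BBBGGG
YBBGGG
BBBGGG
BBBBBK
After op 3 paint(0,4,G):
BBBBGB
BBBGGG
YBBGGG
BBBGGG
BBBBBK
After op 4 paint(2,3,G):
BBBBGB
BBBGGG
YBBGGG
BBBGGG
BBBBBK
After op 5 fill(0,1,K) [17 cells changed]:
KKKKGB
KKKGGG
YKKGGG
KKKGGG
KKKKKK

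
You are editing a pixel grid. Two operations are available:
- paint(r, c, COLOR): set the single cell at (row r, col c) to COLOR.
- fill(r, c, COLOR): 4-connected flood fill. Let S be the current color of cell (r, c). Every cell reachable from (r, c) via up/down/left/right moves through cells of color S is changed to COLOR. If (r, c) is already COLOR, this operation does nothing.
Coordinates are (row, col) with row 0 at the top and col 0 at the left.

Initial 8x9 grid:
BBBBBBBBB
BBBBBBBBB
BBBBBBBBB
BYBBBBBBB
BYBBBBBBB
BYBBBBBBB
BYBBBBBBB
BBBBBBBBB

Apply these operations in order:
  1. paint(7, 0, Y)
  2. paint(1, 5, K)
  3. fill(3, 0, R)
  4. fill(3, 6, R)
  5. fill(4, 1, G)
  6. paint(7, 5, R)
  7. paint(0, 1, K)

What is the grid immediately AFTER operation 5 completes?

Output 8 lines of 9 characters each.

Answer: RRRRRRRRR
RRRRRKRRR
RRRRRRRRR
RGRRRRRRR
RGRRRRRRR
RGRRRRRRR
RGRRRRRRR
YRRRRRRRR

Derivation:
After op 1 paint(7,0,Y):
BBBBBBBBB
BBBBBBBBB
BBBBBBBBB
BYBBBBBBB
BYBBBBBBB
BYBBBBBBB
BYBBBBBBB
YBBBBBBBB
After op 2 paint(1,5,K):
BBBBBBBBB
BBBBBKBBB
BBBBBBBBB
BYBBBBBBB
BYBBBBBBB
BYBBBBBBB
BYBBBBBBB
YBBBBBBBB
After op 3 fill(3,0,R) [66 cells changed]:
RRRRRRRRR
RRRRRKRRR
RRRRRRRRR
RYRRRRRRR
RYRRRRRRR
RYRRRRRRR
RYRRRRRRR
YRRRRRRRR
After op 4 fill(3,6,R) [0 cells changed]:
RRRRRRRRR
RRRRRKRRR
RRRRRRRRR
RYRRRRRRR
RYRRRRRRR
RYRRRRRRR
RYRRRRRRR
YRRRRRRRR
After op 5 fill(4,1,G) [4 cells changed]:
RRRRRRRRR
RRRRRKRRR
RRRRRRRRR
RGRRRRRRR
RGRRRRRRR
RGRRRRRRR
RGRRRRRRR
YRRRRRRRR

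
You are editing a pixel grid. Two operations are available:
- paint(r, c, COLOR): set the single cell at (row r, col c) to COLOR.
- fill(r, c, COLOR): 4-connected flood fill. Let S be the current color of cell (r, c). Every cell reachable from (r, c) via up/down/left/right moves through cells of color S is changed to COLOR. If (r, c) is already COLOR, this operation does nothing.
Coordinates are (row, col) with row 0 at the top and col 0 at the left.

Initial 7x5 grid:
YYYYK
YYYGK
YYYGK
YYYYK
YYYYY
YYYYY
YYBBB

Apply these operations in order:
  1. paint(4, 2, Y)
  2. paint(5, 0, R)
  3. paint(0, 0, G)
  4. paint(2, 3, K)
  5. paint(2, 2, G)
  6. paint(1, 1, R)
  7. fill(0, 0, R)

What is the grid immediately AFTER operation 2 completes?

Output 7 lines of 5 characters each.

After op 1 paint(4,2,Y):
YYYYK
YYYGK
YYYGK
YYYYK
YYYYY
YYYYY
YYBBB
After op 2 paint(5,0,R):
YYYYK
YYYGK
YYYGK
YYYYK
YYYYY
RYYYY
YYBBB

Answer: YYYYK
YYYGK
YYYGK
YYYYK
YYYYY
RYYYY
YYBBB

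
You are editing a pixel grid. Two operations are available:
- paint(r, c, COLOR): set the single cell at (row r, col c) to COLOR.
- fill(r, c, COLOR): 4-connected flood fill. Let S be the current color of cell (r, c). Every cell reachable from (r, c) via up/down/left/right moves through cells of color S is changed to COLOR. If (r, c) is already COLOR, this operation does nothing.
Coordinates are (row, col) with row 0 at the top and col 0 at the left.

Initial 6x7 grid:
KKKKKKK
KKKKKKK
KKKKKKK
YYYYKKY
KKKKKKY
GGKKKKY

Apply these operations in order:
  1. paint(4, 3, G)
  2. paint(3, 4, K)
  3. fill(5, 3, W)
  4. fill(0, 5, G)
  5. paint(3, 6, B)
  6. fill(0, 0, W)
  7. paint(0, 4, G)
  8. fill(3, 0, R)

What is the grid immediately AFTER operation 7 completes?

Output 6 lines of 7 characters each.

Answer: WWWWGWW
WWWWWWW
WWWWWWW
YYYYWWB
WWWWWWY
WWWWWWY

Derivation:
After op 1 paint(4,3,G):
KKKKKKK
KKKKKKK
KKKKKKK
YYYYKKY
KKKGKKY
GGKKKKY
After op 2 paint(3,4,K):
KKKKKKK
KKKKKKK
KKKKKKK
YYYYKKY
KKKGKKY
GGKKKKY
After op 3 fill(5,3,W) [32 cells changed]:
WWWWWWW
WWWWWWW
WWWWWWW
YYYYWWY
WWWGWWY
GGWWWWY
After op 4 fill(0,5,G) [32 cells changed]:
GGGGGGG
GGGGGGG
GGGGGGG
YYYYGGY
GGGGGGY
GGGGGGY
After op 5 paint(3,6,B):
GGGGGGG
GGGGGGG
GGGGGGG
YYYYGGB
GGGGGGY
GGGGGGY
After op 6 fill(0,0,W) [35 cells changed]:
WWWWWWW
WWWWWWW
WWWWWWW
YYYYWWB
WWWWWWY
WWWWWWY
After op 7 paint(0,4,G):
WWWWGWW
WWWWWWW
WWWWWWW
YYYYWWB
WWWWWWY
WWWWWWY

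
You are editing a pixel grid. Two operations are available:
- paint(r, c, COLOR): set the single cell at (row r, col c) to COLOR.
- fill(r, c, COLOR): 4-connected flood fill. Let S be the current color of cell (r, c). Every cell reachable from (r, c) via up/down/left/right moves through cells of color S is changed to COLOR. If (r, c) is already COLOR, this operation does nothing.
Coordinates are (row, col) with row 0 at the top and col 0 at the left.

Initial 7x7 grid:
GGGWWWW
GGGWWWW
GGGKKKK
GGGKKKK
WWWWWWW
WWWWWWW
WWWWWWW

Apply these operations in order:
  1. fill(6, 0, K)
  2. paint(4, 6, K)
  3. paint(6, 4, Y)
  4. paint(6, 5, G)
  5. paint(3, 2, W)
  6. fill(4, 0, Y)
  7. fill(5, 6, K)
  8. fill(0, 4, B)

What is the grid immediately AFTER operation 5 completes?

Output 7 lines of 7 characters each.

After op 1 fill(6,0,K) [21 cells changed]:
GGGWWWW
GGGWWWW
GGGKKKK
GGGKKKK
KKKKKKK
KKKKKKK
KKKKKKK
After op 2 paint(4,6,K):
GGGWWWW
GGGWWWW
GGGKKKK
GGGKKKK
KKKKKKK
KKKKKKK
KKKKKKK
After op 3 paint(6,4,Y):
GGGWWWW
GGGWWWW
GGGKKKK
GGGKKKK
KKKKKKK
KKKKKKK
KKKKYKK
After op 4 paint(6,5,G):
GGGWWWW
GGGWWWW
GGGKKKK
GGGKKKK
KKKKKKK
KKKKKKK
KKKKYGK
After op 5 paint(3,2,W):
GGGWWWW
GGGWWWW
GGGKKKK
GGWKKKK
KKKKKKK
KKKKKKK
KKKKYGK

Answer: GGGWWWW
GGGWWWW
GGGKKKK
GGWKKKK
KKKKKKK
KKKKKKK
KKKKYGK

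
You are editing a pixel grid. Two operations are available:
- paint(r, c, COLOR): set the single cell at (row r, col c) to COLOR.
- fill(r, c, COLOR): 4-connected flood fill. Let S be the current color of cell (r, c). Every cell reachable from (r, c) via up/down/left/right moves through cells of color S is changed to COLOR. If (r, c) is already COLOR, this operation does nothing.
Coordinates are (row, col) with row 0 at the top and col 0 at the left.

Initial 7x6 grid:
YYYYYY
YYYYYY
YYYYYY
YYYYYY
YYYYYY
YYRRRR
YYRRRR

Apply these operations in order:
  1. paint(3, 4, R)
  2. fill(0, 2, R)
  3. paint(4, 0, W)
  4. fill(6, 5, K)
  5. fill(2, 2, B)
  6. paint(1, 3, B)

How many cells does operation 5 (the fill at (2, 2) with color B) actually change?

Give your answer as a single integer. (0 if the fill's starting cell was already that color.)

Answer: 41

Derivation:
After op 1 paint(3,4,R):
YYYYYY
YYYYYY
YYYYYY
YYYYRY
YYYYYY
YYRRRR
YYRRRR
After op 2 fill(0,2,R) [33 cells changed]:
RRRRRR
RRRRRR
RRRRRR
RRRRRR
RRRRRR
RRRRRR
RRRRRR
After op 3 paint(4,0,W):
RRRRRR
RRRRRR
RRRRRR
RRRRRR
WRRRRR
RRRRRR
RRRRRR
After op 4 fill(6,5,K) [41 cells changed]:
KKKKKK
KKKKKK
KKKKKK
KKKKKK
WKKKKK
KKKKKK
KKKKKK
After op 5 fill(2,2,B) [41 cells changed]:
BBBBBB
BBBBBB
BBBBBB
BBBBBB
WBBBBB
BBBBBB
BBBBBB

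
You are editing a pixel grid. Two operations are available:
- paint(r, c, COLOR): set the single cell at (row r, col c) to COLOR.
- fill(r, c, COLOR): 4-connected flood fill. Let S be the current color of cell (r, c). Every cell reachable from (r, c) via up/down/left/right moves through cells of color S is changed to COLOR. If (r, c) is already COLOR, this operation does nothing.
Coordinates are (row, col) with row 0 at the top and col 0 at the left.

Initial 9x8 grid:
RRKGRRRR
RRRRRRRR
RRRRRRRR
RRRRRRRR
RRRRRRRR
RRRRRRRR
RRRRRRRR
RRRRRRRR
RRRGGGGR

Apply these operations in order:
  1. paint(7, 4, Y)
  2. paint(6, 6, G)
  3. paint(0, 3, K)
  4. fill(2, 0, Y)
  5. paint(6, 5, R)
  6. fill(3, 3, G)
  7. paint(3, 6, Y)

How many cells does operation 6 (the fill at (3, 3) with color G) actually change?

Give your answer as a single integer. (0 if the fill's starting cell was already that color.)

Answer: 64

Derivation:
After op 1 paint(7,4,Y):
RRKGRRRR
RRRRRRRR
RRRRRRRR
RRRRRRRR
RRRRRRRR
RRRRRRRR
RRRRRRRR
RRRRYRRR
RRRGGGGR
After op 2 paint(6,6,G):
RRKGRRRR
RRRRRRRR
RRRRRRRR
RRRRRRRR
RRRRRRRR
RRRRRRRR
RRRRRRGR
RRRRYRRR
RRRGGGGR
After op 3 paint(0,3,K):
RRKKRRRR
RRRRRRRR
RRRRRRRR
RRRRRRRR
RRRRRRRR
RRRRRRRR
RRRRRRGR
RRRRYRRR
RRRGGGGR
After op 4 fill(2,0,Y) [64 cells changed]:
YYKKYYYY
YYYYYYYY
YYYYYYYY
YYYYYYYY
YYYYYYYY
YYYYYYYY
YYYYYYGY
YYYYYYYY
YYYGGGGY
After op 5 paint(6,5,R):
YYKKYYYY
YYYYYYYY
YYYYYYYY
YYYYYYYY
YYYYYYYY
YYYYYYYY
YYYYYRGY
YYYYYYYY
YYYGGGGY
After op 6 fill(3,3,G) [64 cells changed]:
GGKKGGGG
GGGGGGGG
GGGGGGGG
GGGGGGGG
GGGGGGGG
GGGGGGGG
GGGGGRGG
GGGGGGGG
GGGGGGGG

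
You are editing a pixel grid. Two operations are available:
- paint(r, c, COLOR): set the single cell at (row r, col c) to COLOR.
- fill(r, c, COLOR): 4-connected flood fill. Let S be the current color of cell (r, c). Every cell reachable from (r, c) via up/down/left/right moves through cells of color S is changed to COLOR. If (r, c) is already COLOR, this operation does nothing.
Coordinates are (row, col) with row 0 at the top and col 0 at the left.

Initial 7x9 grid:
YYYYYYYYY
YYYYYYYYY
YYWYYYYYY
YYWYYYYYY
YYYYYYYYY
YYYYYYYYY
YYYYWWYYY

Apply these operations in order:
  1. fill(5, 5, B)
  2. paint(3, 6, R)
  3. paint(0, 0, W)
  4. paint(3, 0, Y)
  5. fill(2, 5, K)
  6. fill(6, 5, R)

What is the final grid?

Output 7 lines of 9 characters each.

After op 1 fill(5,5,B) [59 cells changed]:
BBBBBBBBB
BBBBBBBBB
BBWBBBBBB
BBWBBBBBB
BBBBBBBBB
BBBBBBBBB
BBBBWWBBB
After op 2 paint(3,6,R):
BBBBBBBBB
BBBBBBBBB
BBWBBBBBB
BBWBBBRBB
BBBBBBBBB
BBBBBBBBB
BBBBWWBBB
After op 3 paint(0,0,W):
WBBBBBBBB
BBBBBBBBB
BBWBBBBBB
BBWBBBRBB
BBBBBBBBB
BBBBBBBBB
BBBBWWBBB
After op 4 paint(3,0,Y):
WBBBBBBBB
BBBBBBBBB
BBWBBBBBB
YBWBBBRBB
BBBBBBBBB
BBBBBBBBB
BBBBWWBBB
After op 5 fill(2,5,K) [56 cells changed]:
WKKKKKKKK
KKKKKKKKK
KKWKKKKKK
YKWKKKRKK
KKKKKKKKK
KKKKKKKKK
KKKKWWKKK
After op 6 fill(6,5,R) [2 cells changed]:
WKKKKKKKK
KKKKKKKKK
KKWKKKKKK
YKWKKKRKK
KKKKKKKKK
KKKKKKKKK
KKKKRRKKK

Answer: WKKKKKKKK
KKKKKKKKK
KKWKKKKKK
YKWKKKRKK
KKKKKKKKK
KKKKKKKKK
KKKKRRKKK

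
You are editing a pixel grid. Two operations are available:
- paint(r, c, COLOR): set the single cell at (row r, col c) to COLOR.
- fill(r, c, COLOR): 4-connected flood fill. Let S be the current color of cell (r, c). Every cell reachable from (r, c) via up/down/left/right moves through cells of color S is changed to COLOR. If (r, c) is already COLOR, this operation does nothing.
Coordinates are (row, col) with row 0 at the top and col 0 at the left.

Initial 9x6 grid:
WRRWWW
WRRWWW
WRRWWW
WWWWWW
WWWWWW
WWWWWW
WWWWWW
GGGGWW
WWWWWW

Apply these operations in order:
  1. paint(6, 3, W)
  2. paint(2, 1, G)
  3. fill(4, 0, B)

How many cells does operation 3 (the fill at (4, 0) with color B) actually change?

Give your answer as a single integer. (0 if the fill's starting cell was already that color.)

After op 1 paint(6,3,W):
WRRWWW
WRRWWW
WRRWWW
WWWWWW
WWWWWW
WWWWWW
WWWWWW
GGGGWW
WWWWWW
After op 2 paint(2,1,G):
WRRWWW
WRRWWW
WGRWWW
WWWWWW
WWWWWW
WWWWWW
WWWWWW
GGGGWW
WWWWWW
After op 3 fill(4,0,B) [44 cells changed]:
BRRBBB
BRRBBB
BGRBBB
BBBBBB
BBBBBB
BBBBBB
BBBBBB
GGGGBB
BBBBBB

Answer: 44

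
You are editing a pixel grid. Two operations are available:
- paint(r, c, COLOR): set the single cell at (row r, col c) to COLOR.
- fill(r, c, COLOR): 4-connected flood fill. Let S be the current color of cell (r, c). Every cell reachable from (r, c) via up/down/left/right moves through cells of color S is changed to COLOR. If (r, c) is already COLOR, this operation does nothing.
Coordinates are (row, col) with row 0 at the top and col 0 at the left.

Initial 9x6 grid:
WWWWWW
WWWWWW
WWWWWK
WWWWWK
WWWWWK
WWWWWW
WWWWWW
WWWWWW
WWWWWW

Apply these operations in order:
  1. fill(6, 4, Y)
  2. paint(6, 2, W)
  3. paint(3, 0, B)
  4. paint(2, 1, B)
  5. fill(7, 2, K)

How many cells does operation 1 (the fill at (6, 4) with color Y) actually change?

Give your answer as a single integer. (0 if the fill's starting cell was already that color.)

After op 1 fill(6,4,Y) [51 cells changed]:
YYYYYY
YYYYYY
YYYYYK
YYYYYK
YYYYYK
YYYYYY
YYYYYY
YYYYYY
YYYYYY

Answer: 51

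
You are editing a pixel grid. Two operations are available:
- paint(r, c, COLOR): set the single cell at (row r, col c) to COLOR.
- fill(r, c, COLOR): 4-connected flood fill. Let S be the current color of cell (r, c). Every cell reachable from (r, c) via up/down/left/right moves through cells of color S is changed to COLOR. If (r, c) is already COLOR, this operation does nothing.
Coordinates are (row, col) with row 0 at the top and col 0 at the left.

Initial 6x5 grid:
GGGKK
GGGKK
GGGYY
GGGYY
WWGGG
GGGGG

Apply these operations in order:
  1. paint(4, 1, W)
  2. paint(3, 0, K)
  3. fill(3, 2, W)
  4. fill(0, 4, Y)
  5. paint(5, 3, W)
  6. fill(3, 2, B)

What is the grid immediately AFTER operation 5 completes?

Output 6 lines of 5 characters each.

After op 1 paint(4,1,W):
GGGKK
GGGKK
GGGYY
GGGYY
WWGGG
GGGGG
After op 2 paint(3,0,K):
GGGKK
GGGKK
GGGYY
KGGYY
WWGGG
GGGGG
After op 3 fill(3,2,W) [19 cells changed]:
WWWKK
WWWKK
WWWYY
KWWYY
WWWWW
WWWWW
After op 4 fill(0,4,Y) [4 cells changed]:
WWWYY
WWWYY
WWWYY
KWWYY
WWWWW
WWWWW
After op 5 paint(5,3,W):
WWWYY
WWWYY
WWWYY
KWWYY
WWWWW
WWWWW

Answer: WWWYY
WWWYY
WWWYY
KWWYY
WWWWW
WWWWW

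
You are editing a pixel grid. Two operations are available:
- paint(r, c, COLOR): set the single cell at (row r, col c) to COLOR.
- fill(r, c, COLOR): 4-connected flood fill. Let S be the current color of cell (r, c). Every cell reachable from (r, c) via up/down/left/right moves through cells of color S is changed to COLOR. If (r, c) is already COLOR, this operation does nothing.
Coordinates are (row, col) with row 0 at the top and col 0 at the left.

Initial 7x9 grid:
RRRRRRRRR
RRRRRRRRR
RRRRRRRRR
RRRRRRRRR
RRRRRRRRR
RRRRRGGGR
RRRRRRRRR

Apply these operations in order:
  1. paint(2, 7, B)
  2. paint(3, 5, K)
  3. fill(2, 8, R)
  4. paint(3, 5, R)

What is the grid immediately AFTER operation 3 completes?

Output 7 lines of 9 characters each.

Answer: RRRRRRRRR
RRRRRRRRR
RRRRRRRBR
RRRRRKRRR
RRRRRRRRR
RRRRRGGGR
RRRRRRRRR

Derivation:
After op 1 paint(2,7,B):
RRRRRRRRR
RRRRRRRRR
RRRRRRRBR
RRRRRRRRR
RRRRRRRRR
RRRRRGGGR
RRRRRRRRR
After op 2 paint(3,5,K):
RRRRRRRRR
RRRRRRRRR
RRRRRRRBR
RRRRRKRRR
RRRRRRRRR
RRRRRGGGR
RRRRRRRRR
After op 3 fill(2,8,R) [0 cells changed]:
RRRRRRRRR
RRRRRRRRR
RRRRRRRBR
RRRRRKRRR
RRRRRRRRR
RRRRRGGGR
RRRRRRRRR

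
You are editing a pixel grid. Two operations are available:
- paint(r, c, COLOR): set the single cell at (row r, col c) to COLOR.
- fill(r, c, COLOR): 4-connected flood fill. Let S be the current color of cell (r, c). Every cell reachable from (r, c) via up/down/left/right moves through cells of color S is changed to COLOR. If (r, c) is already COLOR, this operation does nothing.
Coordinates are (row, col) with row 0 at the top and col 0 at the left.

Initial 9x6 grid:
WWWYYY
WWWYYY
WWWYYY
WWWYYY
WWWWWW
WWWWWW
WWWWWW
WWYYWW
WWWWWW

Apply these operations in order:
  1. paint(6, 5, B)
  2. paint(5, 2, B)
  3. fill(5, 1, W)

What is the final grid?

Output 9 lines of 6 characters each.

After op 1 paint(6,5,B):
WWWYYY
WWWYYY
WWWYYY
WWWYYY
WWWWWW
WWWWWW
WWWWWB
WWYYWW
WWWWWW
After op 2 paint(5,2,B):
WWWYYY
WWWYYY
WWWYYY
WWWYYY
WWWWWW
WWBWWW
WWWWWB
WWYYWW
WWWWWW
After op 3 fill(5,1,W) [0 cells changed]:
WWWYYY
WWWYYY
WWWYYY
WWWYYY
WWWWWW
WWBWWW
WWWWWB
WWYYWW
WWWWWW

Answer: WWWYYY
WWWYYY
WWWYYY
WWWYYY
WWWWWW
WWBWWW
WWWWWB
WWYYWW
WWWWWW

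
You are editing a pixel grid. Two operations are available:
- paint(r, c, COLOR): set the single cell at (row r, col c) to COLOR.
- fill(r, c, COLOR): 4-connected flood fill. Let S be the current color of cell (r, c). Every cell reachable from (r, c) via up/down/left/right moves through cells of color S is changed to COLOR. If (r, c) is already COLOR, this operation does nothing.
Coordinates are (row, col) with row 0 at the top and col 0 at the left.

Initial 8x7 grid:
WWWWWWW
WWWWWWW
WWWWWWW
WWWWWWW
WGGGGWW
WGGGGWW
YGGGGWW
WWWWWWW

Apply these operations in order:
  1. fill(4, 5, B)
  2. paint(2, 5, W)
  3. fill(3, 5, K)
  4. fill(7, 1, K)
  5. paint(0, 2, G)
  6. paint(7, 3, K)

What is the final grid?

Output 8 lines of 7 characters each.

After op 1 fill(4,5,B) [43 cells changed]:
BBBBBBB
BBBBBBB
BBBBBBB
BBBBBBB
BGGGGBB
BGGGGBB
YGGGGBB
BBBBBBB
After op 2 paint(2,5,W):
BBBBBBB
BBBBBBB
BBBBBWB
BBBBBBB
BGGGGBB
BGGGGBB
YGGGGBB
BBBBBBB
After op 3 fill(3,5,K) [42 cells changed]:
KKKKKKK
KKKKKKK
KKKKKWK
KKKKKKK
KGGGGKK
KGGGGKK
YGGGGKK
KKKKKKK
After op 4 fill(7,1,K) [0 cells changed]:
KKKKKKK
KKKKKKK
KKKKKWK
KKKKKKK
KGGGGKK
KGGGGKK
YGGGGKK
KKKKKKK
After op 5 paint(0,2,G):
KKGKKKK
KKKKKKK
KKKKKWK
KKKKKKK
KGGGGKK
KGGGGKK
YGGGGKK
KKKKKKK
After op 6 paint(7,3,K):
KKGKKKK
KKKKKKK
KKKKKWK
KKKKKKK
KGGGGKK
KGGGGKK
YGGGGKK
KKKKKKK

Answer: KKGKKKK
KKKKKKK
KKKKKWK
KKKKKKK
KGGGGKK
KGGGGKK
YGGGGKK
KKKKKKK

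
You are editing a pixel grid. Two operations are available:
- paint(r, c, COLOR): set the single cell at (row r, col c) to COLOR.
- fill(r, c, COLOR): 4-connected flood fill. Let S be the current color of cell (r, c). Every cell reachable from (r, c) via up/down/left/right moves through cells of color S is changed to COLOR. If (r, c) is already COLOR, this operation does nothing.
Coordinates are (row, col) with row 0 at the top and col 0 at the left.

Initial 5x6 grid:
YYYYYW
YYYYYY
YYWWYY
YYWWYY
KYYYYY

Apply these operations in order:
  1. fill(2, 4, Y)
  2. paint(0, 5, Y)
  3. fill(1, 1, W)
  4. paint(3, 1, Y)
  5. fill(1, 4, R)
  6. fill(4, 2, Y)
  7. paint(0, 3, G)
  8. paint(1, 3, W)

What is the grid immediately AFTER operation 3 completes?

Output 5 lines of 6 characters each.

Answer: WWWWWW
WWWWWW
WWWWWW
WWWWWW
KWWWWW

Derivation:
After op 1 fill(2,4,Y) [0 cells changed]:
YYYYYW
YYYYYY
YYWWYY
YYWWYY
KYYYYY
After op 2 paint(0,5,Y):
YYYYYY
YYYYYY
YYWWYY
YYWWYY
KYYYYY
After op 3 fill(1,1,W) [25 cells changed]:
WWWWWW
WWWWWW
WWWWWW
WWWWWW
KWWWWW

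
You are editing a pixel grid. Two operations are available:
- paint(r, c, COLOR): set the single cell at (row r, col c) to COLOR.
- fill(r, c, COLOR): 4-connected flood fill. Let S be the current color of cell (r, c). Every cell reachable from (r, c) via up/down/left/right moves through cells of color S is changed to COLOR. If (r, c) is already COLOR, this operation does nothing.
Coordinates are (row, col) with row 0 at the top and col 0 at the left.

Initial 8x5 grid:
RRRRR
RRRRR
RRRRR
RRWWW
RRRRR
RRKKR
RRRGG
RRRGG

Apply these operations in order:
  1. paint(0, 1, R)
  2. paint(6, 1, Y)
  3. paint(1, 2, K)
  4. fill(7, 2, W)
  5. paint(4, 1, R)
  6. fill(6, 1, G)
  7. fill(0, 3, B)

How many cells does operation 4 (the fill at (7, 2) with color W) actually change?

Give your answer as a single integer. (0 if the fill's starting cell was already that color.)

After op 1 paint(0,1,R):
RRRRR
RRRRR
RRRRR
RRWWW
RRRRR
RRKKR
RRRGG
RRRGG
After op 2 paint(6,1,Y):
RRRRR
RRRRR
RRRRR
RRWWW
RRRRR
RRKKR
RYRGG
RRRGG
After op 3 paint(1,2,K):
RRRRR
RRKRR
RRRRR
RRWWW
RRRRR
RRKKR
RYRGG
RRRGG
After op 4 fill(7,2,W) [29 cells changed]:
WWWWW
WWKWW
WWWWW
WWWWW
WWWWW
WWKKW
WYWGG
WWWGG

Answer: 29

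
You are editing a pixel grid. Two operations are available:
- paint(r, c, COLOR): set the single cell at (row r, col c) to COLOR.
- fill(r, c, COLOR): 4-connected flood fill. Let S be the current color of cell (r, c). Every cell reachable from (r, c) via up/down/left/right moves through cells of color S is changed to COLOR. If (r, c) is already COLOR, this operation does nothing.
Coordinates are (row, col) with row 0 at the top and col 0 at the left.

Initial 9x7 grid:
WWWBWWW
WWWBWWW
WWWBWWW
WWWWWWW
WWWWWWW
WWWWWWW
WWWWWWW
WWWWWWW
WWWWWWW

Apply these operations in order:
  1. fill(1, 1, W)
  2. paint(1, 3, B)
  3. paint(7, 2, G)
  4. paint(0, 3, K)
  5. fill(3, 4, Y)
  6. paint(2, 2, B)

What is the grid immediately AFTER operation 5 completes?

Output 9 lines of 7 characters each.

After op 1 fill(1,1,W) [0 cells changed]:
WWWBWWW
WWWBWWW
WWWBWWW
WWWWWWW
WWWWWWW
WWWWWWW
WWWWWWW
WWWWWWW
WWWWWWW
After op 2 paint(1,3,B):
WWWBWWW
WWWBWWW
WWWBWWW
WWWWWWW
WWWWWWW
WWWWWWW
WWWWWWW
WWWWWWW
WWWWWWW
After op 3 paint(7,2,G):
WWWBWWW
WWWBWWW
WWWBWWW
WWWWWWW
WWWWWWW
WWWWWWW
WWWWWWW
WWGWWWW
WWWWWWW
After op 4 paint(0,3,K):
WWWKWWW
WWWBWWW
WWWBWWW
WWWWWWW
WWWWWWW
WWWWWWW
WWWWWWW
WWGWWWW
WWWWWWW
After op 5 fill(3,4,Y) [59 cells changed]:
YYYKYYY
YYYBYYY
YYYBYYY
YYYYYYY
YYYYYYY
YYYYYYY
YYYYYYY
YYGYYYY
YYYYYYY

Answer: YYYKYYY
YYYBYYY
YYYBYYY
YYYYYYY
YYYYYYY
YYYYYYY
YYYYYYY
YYGYYYY
YYYYYYY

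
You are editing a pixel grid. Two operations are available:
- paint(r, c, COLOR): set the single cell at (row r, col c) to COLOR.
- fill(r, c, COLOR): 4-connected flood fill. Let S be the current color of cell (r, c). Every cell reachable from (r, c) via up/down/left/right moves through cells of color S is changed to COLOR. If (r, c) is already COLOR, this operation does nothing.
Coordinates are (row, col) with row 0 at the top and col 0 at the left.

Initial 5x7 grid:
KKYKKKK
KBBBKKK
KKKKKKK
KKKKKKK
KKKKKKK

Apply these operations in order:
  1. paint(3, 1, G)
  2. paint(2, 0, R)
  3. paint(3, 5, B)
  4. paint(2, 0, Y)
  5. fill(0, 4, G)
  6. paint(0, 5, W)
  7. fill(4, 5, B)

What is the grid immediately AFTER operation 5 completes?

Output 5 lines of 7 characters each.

Answer: KKYGGGG
KBBBGGG
YGGGGGG
GGGGGBG
GGGGGGG

Derivation:
After op 1 paint(3,1,G):
KKYKKKK
KBBBKKK
KKKKKKK
KGKKKKK
KKKKKKK
After op 2 paint(2,0,R):
KKYKKKK
KBBBKKK
RKKKKKK
KGKKKKK
KKKKKKK
After op 3 paint(3,5,B):
KKYKKKK
KBBBKKK
RKKKKKK
KGKKKBK
KKKKKKK
After op 4 paint(2,0,Y):
KKYKKKK
KBBBKKK
YKKKKKK
KGKKKBK
KKKKKKK
After op 5 fill(0,4,G) [25 cells changed]:
KKYGGGG
KBBBGGG
YGGGGGG
GGGGGBG
GGGGGGG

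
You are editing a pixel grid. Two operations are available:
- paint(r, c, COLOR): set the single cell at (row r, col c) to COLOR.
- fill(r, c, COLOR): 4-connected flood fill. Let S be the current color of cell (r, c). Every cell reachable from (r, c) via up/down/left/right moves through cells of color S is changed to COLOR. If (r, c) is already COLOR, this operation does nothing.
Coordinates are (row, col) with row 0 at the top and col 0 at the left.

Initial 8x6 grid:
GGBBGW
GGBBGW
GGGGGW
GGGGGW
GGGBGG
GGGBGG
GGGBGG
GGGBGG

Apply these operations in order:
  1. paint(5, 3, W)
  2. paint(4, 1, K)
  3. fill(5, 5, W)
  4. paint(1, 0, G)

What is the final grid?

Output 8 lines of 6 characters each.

Answer: WWBBWW
GWBBWW
WWWWWW
WWWWWW
WKWBWW
WWWWWW
WWWBWW
WWWBWW

Derivation:
After op 1 paint(5,3,W):
GGBBGW
GGBBGW
GGGGGW
GGGGGW
GGGBGG
GGGWGG
GGGBGG
GGGBGG
After op 2 paint(4,1,K):
GGBBGW
GGBBGW
GGGGGW
GGGGGW
GKGBGG
GGGWGG
GGGBGG
GGGBGG
After op 3 fill(5,5,W) [35 cells changed]:
WWBBWW
WWBBWW
WWWWWW
WWWWWW
WKWBWW
WWWWWW
WWWBWW
WWWBWW
After op 4 paint(1,0,G):
WWBBWW
GWBBWW
WWWWWW
WWWWWW
WKWBWW
WWWWWW
WWWBWW
WWWBWW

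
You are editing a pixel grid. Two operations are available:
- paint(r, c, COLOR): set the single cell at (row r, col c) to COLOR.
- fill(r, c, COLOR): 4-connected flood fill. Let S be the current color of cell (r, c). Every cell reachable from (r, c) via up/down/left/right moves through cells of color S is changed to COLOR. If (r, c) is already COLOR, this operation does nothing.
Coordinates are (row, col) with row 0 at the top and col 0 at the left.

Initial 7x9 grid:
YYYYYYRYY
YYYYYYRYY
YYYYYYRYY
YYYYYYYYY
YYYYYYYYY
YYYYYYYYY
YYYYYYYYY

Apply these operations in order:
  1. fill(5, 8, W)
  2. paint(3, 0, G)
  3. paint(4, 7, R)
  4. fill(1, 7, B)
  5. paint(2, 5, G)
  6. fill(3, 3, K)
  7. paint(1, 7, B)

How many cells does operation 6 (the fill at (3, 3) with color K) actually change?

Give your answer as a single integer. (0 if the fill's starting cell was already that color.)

After op 1 fill(5,8,W) [60 cells changed]:
WWWWWWRWW
WWWWWWRWW
WWWWWWRWW
WWWWWWWWW
WWWWWWWWW
WWWWWWWWW
WWWWWWWWW
After op 2 paint(3,0,G):
WWWWWWRWW
WWWWWWRWW
WWWWWWRWW
GWWWWWWWW
WWWWWWWWW
WWWWWWWWW
WWWWWWWWW
After op 3 paint(4,7,R):
WWWWWWRWW
WWWWWWRWW
WWWWWWRWW
GWWWWWWWW
WWWWWWWRW
WWWWWWWWW
WWWWWWWWW
After op 4 fill(1,7,B) [58 cells changed]:
BBBBBBRBB
BBBBBBRBB
BBBBBBRBB
GBBBBBBBB
BBBBBBBRB
BBBBBBBBB
BBBBBBBBB
After op 5 paint(2,5,G):
BBBBBBRBB
BBBBBBRBB
BBBBBGRBB
GBBBBBBBB
BBBBBBBRB
BBBBBBBBB
BBBBBBBBB
After op 6 fill(3,3,K) [57 cells changed]:
KKKKKKRKK
KKKKKKRKK
KKKKKGRKK
GKKKKKKKK
KKKKKKKRK
KKKKKKKKK
KKKKKKKKK

Answer: 57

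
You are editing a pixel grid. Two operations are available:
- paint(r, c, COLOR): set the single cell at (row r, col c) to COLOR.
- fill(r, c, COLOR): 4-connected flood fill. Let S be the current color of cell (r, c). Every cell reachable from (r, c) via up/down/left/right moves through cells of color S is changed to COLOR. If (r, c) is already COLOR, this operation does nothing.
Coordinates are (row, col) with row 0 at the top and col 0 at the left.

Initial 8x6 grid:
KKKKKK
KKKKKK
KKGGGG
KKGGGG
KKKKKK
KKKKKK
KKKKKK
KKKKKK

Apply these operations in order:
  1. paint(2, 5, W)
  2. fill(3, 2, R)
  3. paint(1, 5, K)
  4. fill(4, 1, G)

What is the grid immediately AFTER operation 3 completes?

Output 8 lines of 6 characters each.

After op 1 paint(2,5,W):
KKKKKK
KKKKKK
KKGGGW
KKGGGG
KKKKKK
KKKKKK
KKKKKK
KKKKKK
After op 2 fill(3,2,R) [7 cells changed]:
KKKKKK
KKKKKK
KKRRRW
KKRRRR
KKKKKK
KKKKKK
KKKKKK
KKKKKK
After op 3 paint(1,5,K):
KKKKKK
KKKKKK
KKRRRW
KKRRRR
KKKKKK
KKKKKK
KKKKKK
KKKKKK

Answer: KKKKKK
KKKKKK
KKRRRW
KKRRRR
KKKKKK
KKKKKK
KKKKKK
KKKKKK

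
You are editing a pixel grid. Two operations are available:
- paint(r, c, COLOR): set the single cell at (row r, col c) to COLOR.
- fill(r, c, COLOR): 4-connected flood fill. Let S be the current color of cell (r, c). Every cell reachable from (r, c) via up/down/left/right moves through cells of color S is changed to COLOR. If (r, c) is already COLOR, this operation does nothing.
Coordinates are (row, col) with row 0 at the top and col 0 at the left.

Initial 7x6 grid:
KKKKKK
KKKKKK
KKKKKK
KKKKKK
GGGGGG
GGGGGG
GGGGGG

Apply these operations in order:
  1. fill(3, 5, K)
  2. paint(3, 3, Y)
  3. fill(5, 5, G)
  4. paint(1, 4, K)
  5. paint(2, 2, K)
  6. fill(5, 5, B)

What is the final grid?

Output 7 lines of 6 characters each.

After op 1 fill(3,5,K) [0 cells changed]:
KKKKKK
KKKKKK
KKKKKK
KKKKKK
GGGGGG
GGGGGG
GGGGGG
After op 2 paint(3,3,Y):
KKKKKK
KKKKKK
KKKKKK
KKKYKK
GGGGGG
GGGGGG
GGGGGG
After op 3 fill(5,5,G) [0 cells changed]:
KKKKKK
KKKKKK
KKKKKK
KKKYKK
GGGGGG
GGGGGG
GGGGGG
After op 4 paint(1,4,K):
KKKKKK
KKKKKK
KKKKKK
KKKYKK
GGGGGG
GGGGGG
GGGGGG
After op 5 paint(2,2,K):
KKKKKK
KKKKKK
KKKKKK
KKKYKK
GGGGGG
GGGGGG
GGGGGG
After op 6 fill(5,5,B) [18 cells changed]:
KKKKKK
KKKKKK
KKKKKK
KKKYKK
BBBBBB
BBBBBB
BBBBBB

Answer: KKKKKK
KKKKKK
KKKKKK
KKKYKK
BBBBBB
BBBBBB
BBBBBB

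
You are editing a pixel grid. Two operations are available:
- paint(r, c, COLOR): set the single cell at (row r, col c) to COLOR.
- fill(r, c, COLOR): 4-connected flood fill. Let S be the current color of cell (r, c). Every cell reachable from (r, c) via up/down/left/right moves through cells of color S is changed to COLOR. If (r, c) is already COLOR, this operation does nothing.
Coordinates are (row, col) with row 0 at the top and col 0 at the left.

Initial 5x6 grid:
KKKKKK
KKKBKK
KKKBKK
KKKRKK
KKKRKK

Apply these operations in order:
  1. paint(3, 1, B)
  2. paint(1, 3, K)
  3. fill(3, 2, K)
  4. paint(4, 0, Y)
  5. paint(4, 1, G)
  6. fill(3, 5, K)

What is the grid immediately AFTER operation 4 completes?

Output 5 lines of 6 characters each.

Answer: KKKKKK
KKKKKK
KKKBKK
KBKRKK
YKKRKK

Derivation:
After op 1 paint(3,1,B):
KKKKKK
KKKBKK
KKKBKK
KBKRKK
KKKRKK
After op 2 paint(1,3,K):
KKKKKK
KKKKKK
KKKBKK
KBKRKK
KKKRKK
After op 3 fill(3,2,K) [0 cells changed]:
KKKKKK
KKKKKK
KKKBKK
KBKRKK
KKKRKK
After op 4 paint(4,0,Y):
KKKKKK
KKKKKK
KKKBKK
KBKRKK
YKKRKK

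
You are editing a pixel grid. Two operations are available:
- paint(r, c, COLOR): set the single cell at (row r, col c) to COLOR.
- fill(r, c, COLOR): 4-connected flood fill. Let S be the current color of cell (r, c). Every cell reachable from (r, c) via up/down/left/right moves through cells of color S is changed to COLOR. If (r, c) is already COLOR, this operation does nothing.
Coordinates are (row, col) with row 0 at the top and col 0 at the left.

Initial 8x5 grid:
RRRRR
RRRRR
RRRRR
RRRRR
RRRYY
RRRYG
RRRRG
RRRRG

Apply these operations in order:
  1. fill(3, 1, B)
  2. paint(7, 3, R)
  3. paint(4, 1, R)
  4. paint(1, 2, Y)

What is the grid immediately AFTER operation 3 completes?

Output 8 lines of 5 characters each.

Answer: BBBBB
BBBBB
BBBBB
BBBBB
BRBYY
BBBYG
BBBBG
BBBRG

Derivation:
After op 1 fill(3,1,B) [34 cells changed]:
BBBBB
BBBBB
BBBBB
BBBBB
BBBYY
BBBYG
BBBBG
BBBBG
After op 2 paint(7,3,R):
BBBBB
BBBBB
BBBBB
BBBBB
BBBYY
BBBYG
BBBBG
BBBRG
After op 3 paint(4,1,R):
BBBBB
BBBBB
BBBBB
BBBBB
BRBYY
BBBYG
BBBBG
BBBRG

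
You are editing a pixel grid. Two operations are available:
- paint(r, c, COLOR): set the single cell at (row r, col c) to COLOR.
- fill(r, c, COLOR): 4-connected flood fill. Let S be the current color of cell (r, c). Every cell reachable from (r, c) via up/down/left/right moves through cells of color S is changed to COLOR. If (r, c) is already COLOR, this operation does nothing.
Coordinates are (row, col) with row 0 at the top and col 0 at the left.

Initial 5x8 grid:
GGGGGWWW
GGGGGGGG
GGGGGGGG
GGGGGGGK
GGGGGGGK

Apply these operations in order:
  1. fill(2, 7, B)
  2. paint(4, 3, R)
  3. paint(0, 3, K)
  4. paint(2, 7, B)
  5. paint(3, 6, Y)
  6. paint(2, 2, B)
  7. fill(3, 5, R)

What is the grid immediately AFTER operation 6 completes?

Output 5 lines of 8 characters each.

Answer: BBBKBWWW
BBBBBBBB
BBBBBBBB
BBBBBBYK
BBBRBBBK

Derivation:
After op 1 fill(2,7,B) [35 cells changed]:
BBBBBWWW
BBBBBBBB
BBBBBBBB
BBBBBBBK
BBBBBBBK
After op 2 paint(4,3,R):
BBBBBWWW
BBBBBBBB
BBBBBBBB
BBBBBBBK
BBBRBBBK
After op 3 paint(0,3,K):
BBBKBWWW
BBBBBBBB
BBBBBBBB
BBBBBBBK
BBBRBBBK
After op 4 paint(2,7,B):
BBBKBWWW
BBBBBBBB
BBBBBBBB
BBBBBBBK
BBBRBBBK
After op 5 paint(3,6,Y):
BBBKBWWW
BBBBBBBB
BBBBBBBB
BBBBBBYK
BBBRBBBK
After op 6 paint(2,2,B):
BBBKBWWW
BBBBBBBB
BBBBBBBB
BBBBBBYK
BBBRBBBK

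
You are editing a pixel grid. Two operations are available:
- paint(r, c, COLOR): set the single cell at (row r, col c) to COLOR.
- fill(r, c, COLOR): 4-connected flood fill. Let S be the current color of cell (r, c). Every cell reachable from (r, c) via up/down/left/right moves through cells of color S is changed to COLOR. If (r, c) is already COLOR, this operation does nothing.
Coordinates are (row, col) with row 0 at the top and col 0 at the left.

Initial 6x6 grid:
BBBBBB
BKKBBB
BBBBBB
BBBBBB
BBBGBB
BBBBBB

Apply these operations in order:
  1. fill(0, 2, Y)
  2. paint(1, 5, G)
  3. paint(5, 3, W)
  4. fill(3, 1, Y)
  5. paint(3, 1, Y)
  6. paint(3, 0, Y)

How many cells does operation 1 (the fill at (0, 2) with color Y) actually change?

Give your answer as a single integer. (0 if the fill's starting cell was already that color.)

Answer: 33

Derivation:
After op 1 fill(0,2,Y) [33 cells changed]:
YYYYYY
YKKYYY
YYYYYY
YYYYYY
YYYGYY
YYYYYY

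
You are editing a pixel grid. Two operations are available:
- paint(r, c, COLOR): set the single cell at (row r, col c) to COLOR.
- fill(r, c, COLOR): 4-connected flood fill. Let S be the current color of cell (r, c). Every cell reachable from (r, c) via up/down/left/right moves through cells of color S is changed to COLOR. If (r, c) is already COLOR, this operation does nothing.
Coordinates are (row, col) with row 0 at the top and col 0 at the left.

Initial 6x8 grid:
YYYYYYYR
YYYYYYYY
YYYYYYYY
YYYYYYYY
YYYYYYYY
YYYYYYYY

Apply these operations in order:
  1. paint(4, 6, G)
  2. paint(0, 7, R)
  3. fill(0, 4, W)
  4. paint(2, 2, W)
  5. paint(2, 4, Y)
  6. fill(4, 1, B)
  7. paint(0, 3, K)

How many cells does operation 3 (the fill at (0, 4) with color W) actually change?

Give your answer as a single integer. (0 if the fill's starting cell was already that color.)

After op 1 paint(4,6,G):
YYYYYYYR
YYYYYYYY
YYYYYYYY
YYYYYYYY
YYYYYYGY
YYYYYYYY
After op 2 paint(0,7,R):
YYYYYYYR
YYYYYYYY
YYYYYYYY
YYYYYYYY
YYYYYYGY
YYYYYYYY
After op 3 fill(0,4,W) [46 cells changed]:
WWWWWWWR
WWWWWWWW
WWWWWWWW
WWWWWWWW
WWWWWWGW
WWWWWWWW

Answer: 46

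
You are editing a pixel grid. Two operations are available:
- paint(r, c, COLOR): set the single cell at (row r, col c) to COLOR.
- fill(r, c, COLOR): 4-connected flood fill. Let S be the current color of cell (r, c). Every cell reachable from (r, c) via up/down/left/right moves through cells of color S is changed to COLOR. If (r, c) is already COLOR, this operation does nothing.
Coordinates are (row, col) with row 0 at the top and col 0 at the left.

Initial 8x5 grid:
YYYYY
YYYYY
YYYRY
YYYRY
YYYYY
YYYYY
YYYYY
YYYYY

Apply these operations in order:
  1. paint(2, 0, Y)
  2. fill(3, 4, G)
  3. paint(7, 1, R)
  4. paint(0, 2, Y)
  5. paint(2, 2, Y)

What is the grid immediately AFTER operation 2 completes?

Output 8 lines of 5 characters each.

After op 1 paint(2,0,Y):
YYYYY
YYYYY
YYYRY
YYYRY
YYYYY
YYYYY
YYYYY
YYYYY
After op 2 fill(3,4,G) [38 cells changed]:
GGGGG
GGGGG
GGGRG
GGGRG
GGGGG
GGGGG
GGGGG
GGGGG

Answer: GGGGG
GGGGG
GGGRG
GGGRG
GGGGG
GGGGG
GGGGG
GGGGG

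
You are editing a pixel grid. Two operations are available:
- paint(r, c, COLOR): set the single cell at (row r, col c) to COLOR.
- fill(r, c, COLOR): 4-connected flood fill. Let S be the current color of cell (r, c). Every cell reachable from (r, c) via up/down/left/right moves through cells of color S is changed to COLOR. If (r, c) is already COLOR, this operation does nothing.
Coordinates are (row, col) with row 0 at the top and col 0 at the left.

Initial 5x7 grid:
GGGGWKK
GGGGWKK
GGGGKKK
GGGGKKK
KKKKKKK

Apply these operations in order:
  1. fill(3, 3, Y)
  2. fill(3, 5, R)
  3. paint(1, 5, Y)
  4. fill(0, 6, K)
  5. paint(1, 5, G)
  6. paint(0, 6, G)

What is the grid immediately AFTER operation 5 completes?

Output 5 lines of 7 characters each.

After op 1 fill(3,3,Y) [16 cells changed]:
YYYYWKK
YYYYWKK
YYYYKKK
YYYYKKK
KKKKKKK
After op 2 fill(3,5,R) [17 cells changed]:
YYYYWRR
YYYYWRR
YYYYRRR
YYYYRRR
RRRRRRR
After op 3 paint(1,5,Y):
YYYYWRR
YYYYWYR
YYYYRRR
YYYYRRR
RRRRRRR
After op 4 fill(0,6,K) [16 cells changed]:
YYYYWKK
YYYYWYK
YYYYKKK
YYYYKKK
KKKKKKK
After op 5 paint(1,5,G):
YYYYWKK
YYYYWGK
YYYYKKK
YYYYKKK
KKKKKKK

Answer: YYYYWKK
YYYYWGK
YYYYKKK
YYYYKKK
KKKKKKK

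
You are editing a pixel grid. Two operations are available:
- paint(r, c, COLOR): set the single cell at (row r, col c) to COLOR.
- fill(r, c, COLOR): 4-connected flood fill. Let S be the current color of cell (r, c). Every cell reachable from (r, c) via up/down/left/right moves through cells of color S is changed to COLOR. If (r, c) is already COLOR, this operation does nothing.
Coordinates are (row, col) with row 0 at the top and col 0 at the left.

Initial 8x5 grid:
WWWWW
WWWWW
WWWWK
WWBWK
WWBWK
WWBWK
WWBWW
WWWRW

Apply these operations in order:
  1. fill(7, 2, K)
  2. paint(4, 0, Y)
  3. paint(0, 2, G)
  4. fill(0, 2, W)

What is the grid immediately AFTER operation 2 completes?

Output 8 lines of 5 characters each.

After op 1 fill(7,2,K) [31 cells changed]:
KKKKK
KKKKK
KKKKK
KKBKK
KKBKK
KKBKK
KKBKK
KKKRK
After op 2 paint(4,0,Y):
KKKKK
KKKKK
KKKKK
KKBKK
YKBKK
KKBKK
KKBKK
KKKRK

Answer: KKKKK
KKKKK
KKKKK
KKBKK
YKBKK
KKBKK
KKBKK
KKKRK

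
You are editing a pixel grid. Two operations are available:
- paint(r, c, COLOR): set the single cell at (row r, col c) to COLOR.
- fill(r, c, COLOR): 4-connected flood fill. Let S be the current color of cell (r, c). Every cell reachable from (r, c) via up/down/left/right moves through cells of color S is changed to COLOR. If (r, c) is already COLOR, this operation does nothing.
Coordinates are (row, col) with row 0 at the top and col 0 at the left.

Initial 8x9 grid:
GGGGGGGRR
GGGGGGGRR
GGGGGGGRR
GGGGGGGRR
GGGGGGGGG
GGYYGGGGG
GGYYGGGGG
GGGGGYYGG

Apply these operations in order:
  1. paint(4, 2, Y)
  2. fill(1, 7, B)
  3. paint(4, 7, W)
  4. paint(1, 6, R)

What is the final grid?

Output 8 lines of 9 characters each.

After op 1 paint(4,2,Y):
GGGGGGGRR
GGGGGGGRR
GGGGGGGRR
GGGGGGGRR
GGYGGGGGG
GGYYGGGGG
GGYYGGGGG
GGGGGYYGG
After op 2 fill(1,7,B) [8 cells changed]:
GGGGGGGBB
GGGGGGGBB
GGGGGGGBB
GGGGGGGBB
GGYGGGGGG
GGYYGGGGG
GGYYGGGGG
GGGGGYYGG
After op 3 paint(4,7,W):
GGGGGGGBB
GGGGGGGBB
GGGGGGGBB
GGGGGGGBB
GGYGGGGWG
GGYYGGGGG
GGYYGGGGG
GGGGGYYGG
After op 4 paint(1,6,R):
GGGGGGGBB
GGGGGGRBB
GGGGGGGBB
GGGGGGGBB
GGYGGGGWG
GGYYGGGGG
GGYYGGGGG
GGGGGYYGG

Answer: GGGGGGGBB
GGGGGGRBB
GGGGGGGBB
GGGGGGGBB
GGYGGGGWG
GGYYGGGGG
GGYYGGGGG
GGGGGYYGG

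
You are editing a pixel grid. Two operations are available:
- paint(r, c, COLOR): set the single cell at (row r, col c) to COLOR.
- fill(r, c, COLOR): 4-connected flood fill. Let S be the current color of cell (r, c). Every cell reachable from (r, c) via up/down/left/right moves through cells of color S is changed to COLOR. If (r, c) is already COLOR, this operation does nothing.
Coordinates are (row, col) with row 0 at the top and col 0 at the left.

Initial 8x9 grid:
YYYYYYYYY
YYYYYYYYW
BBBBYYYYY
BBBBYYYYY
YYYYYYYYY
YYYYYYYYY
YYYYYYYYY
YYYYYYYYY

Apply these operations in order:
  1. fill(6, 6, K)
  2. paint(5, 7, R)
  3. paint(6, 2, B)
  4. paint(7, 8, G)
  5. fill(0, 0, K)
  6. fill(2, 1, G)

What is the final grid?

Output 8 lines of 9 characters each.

Answer: KKKKKKKKK
KKKKKKKKW
GGGGKKKKK
GGGGKKKKK
KKKKKKKKK
KKKKKKKRK
KKBKKKKKK
KKKKKKKKG

Derivation:
After op 1 fill(6,6,K) [63 cells changed]:
KKKKKKKKK
KKKKKKKKW
BBBBKKKKK
BBBBKKKKK
KKKKKKKKK
KKKKKKKKK
KKKKKKKKK
KKKKKKKKK
After op 2 paint(5,7,R):
KKKKKKKKK
KKKKKKKKW
BBBBKKKKK
BBBBKKKKK
KKKKKKKKK
KKKKKKKRK
KKKKKKKKK
KKKKKKKKK
After op 3 paint(6,2,B):
KKKKKKKKK
KKKKKKKKW
BBBBKKKKK
BBBBKKKKK
KKKKKKKKK
KKKKKKKRK
KKBKKKKKK
KKKKKKKKK
After op 4 paint(7,8,G):
KKKKKKKKK
KKKKKKKKW
BBBBKKKKK
BBBBKKKKK
KKKKKKKKK
KKKKKKKRK
KKBKKKKKK
KKKKKKKKG
After op 5 fill(0,0,K) [0 cells changed]:
KKKKKKKKK
KKKKKKKKW
BBBBKKKKK
BBBBKKKKK
KKKKKKKKK
KKKKKKKRK
KKBKKKKKK
KKKKKKKKG
After op 6 fill(2,1,G) [8 cells changed]:
KKKKKKKKK
KKKKKKKKW
GGGGKKKKK
GGGGKKKKK
KKKKKKKKK
KKKKKKKRK
KKBKKKKKK
KKKKKKKKG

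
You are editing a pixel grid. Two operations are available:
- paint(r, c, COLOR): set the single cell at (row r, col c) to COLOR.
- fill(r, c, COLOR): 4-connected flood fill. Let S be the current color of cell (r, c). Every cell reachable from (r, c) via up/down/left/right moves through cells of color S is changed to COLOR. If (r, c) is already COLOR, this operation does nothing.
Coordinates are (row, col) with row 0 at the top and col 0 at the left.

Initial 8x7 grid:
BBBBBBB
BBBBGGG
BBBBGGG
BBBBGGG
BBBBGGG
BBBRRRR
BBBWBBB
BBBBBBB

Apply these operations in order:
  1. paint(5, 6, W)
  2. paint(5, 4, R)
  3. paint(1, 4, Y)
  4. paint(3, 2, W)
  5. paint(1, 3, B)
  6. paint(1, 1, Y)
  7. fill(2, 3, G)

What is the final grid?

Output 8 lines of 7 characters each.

Answer: GGGGGGG
GYGGYGG
GGGGGGG
GGWGGGG
GGGGGGG
GGGRRRW
GGGWGGG
GGGGGGG

Derivation:
After op 1 paint(5,6,W):
BBBBBBB
BBBBGGG
BBBBGGG
BBBBGGG
BBBBGGG
BBBRRRW
BBBWBBB
BBBBBBB
After op 2 paint(5,4,R):
BBBBBBB
BBBBGGG
BBBBGGG
BBBBGGG
BBBBGGG
BBBRRRW
BBBWBBB
BBBBBBB
After op 3 paint(1,4,Y):
BBBBBBB
BBBBYGG
BBBBGGG
BBBBGGG
BBBBGGG
BBBRRRW
BBBWBBB
BBBBBBB
After op 4 paint(3,2,W):
BBBBBBB
BBBBYGG
BBBBGGG
BBWBGGG
BBBBGGG
BBBRRRW
BBBWBBB
BBBBBBB
After op 5 paint(1,3,B):
BBBBBBB
BBBBYGG
BBBBGGG
BBWBGGG
BBBBGGG
BBBRRRW
BBBWBBB
BBBBBBB
After op 6 paint(1,1,Y):
BBBBBBB
BYBBYGG
BBBBGGG
BBWBGGG
BBBBGGG
BBBRRRW
BBBWBBB
BBBBBBB
After op 7 fill(2,3,G) [37 cells changed]:
GGGGGGG
GYGGYGG
GGGGGGG
GGWGGGG
GGGGGGG
GGGRRRW
GGGWGGG
GGGGGGG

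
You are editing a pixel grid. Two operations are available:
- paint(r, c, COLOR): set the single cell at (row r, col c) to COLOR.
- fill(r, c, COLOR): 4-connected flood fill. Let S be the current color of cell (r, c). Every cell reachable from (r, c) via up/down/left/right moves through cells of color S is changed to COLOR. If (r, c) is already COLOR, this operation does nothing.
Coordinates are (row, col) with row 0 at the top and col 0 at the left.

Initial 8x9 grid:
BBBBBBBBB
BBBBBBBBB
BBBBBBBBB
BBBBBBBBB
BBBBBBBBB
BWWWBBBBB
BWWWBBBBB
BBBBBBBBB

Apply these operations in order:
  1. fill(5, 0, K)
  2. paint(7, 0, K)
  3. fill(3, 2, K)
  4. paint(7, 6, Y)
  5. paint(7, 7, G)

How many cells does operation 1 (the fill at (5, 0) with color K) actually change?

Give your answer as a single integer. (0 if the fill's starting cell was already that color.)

Answer: 66

Derivation:
After op 1 fill(5,0,K) [66 cells changed]:
KKKKKKKKK
KKKKKKKKK
KKKKKKKKK
KKKKKKKKK
KKKKKKKKK
KWWWKKKKK
KWWWKKKKK
KKKKKKKKK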